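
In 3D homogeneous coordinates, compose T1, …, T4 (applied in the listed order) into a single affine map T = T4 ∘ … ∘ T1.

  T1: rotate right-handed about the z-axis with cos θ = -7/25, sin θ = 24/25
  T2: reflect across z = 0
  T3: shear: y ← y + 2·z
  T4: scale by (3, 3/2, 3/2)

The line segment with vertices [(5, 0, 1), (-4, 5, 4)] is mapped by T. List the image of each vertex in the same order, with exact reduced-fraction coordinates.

T1 rotate right-handed about the z-axis with cos θ = -7/25, sin θ = 24/25: (5, 0, 1) → (-7/5, 24/5, 1); (-4, 5, 4) → (-92/25, -131/25, 4)
T2 reflect across z = 0: (-7/5, 24/5, 1) → (-7/5, 24/5, -1); (-92/25, -131/25, 4) → (-92/25, -131/25, -4)
T3 shear: y ← y + 2·z: (-7/5, 24/5, -1) → (-7/5, 14/5, -1); (-92/25, -131/25, -4) → (-92/25, -331/25, -4)
T4 scale by (3, 3/2, 3/2): (-7/5, 14/5, -1) → (-21/5, 21/5, -3/2); (-92/25, -331/25, -4) → (-276/25, -993/50, -6)

image vertices: (-21/5, 21/5, -3/2), (-276/25, -993/50, -6)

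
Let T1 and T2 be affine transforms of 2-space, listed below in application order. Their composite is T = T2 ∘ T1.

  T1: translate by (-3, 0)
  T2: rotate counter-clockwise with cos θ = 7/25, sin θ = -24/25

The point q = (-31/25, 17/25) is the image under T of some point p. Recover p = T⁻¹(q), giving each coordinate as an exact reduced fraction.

T1 = [1 0 -3; 0 1 0; 0 0 1]
T2·T1 = [7/25 24/25 -21/25; -24/25 7/25 72/25; 0 0 1]
det M = 1; M⁻¹ = [7/25 -24/25 3; 24/25 7/25 0; 0 0 1]
M⁻¹ · (-31/25, 17/25)ᵀ = (2, -1)ᵀ

p = (2, -1)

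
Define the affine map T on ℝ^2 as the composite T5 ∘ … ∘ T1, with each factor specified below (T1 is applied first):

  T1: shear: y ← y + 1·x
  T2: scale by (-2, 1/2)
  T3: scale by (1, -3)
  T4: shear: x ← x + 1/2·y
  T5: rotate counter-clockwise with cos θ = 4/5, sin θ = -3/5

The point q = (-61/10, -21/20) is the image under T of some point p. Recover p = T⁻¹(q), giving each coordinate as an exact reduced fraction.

p = (1, 2)

T1 = [1 0 0; 1 1 0; 0 0 1]
T2·T1 = [-2 0 0; 1/2 1/2 0; 0 0 1]
T3·…·T1 = [-2 0 0; -3/2 -3/2 0; 0 0 1]
T4·…·T1 = [-11/4 -3/4 0; -3/2 -3/2 0; 0 0 1]
T5·…·T1 = [-31/10 -3/2 0; 9/20 -3/4 0; 0 0 1]
det M = 3; M⁻¹ = [-1/4 1/2 0; -3/20 -31/30 0; 0 0 1]
M⁻¹ · (-61/10, -21/20)ᵀ = (1, 2)ᵀ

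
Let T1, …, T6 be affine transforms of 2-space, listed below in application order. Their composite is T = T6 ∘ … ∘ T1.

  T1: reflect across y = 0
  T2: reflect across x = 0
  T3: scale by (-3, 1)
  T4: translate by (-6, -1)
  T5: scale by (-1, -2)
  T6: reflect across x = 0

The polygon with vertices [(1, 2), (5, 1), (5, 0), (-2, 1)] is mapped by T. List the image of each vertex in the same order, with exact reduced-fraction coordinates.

T1 reflect across y = 0: (1, 2) → (1, -2); (5, 1) → (5, -1); (5, 0) → (5, 0); (-2, 1) → (-2, -1)
T2 reflect across x = 0: (1, -2) → (-1, -2); (5, -1) → (-5, -1); (5, 0) → (-5, 0); (-2, -1) → (2, -1)
T3 scale by (-3, 1): (-1, -2) → (3, -2); (-5, -1) → (15, -1); (-5, 0) → (15, 0); (2, -1) → (-6, -1)
T4 translate by (-6, -1): (3, -2) → (-3, -3); (15, -1) → (9, -2); (15, 0) → (9, -1); (-6, -1) → (-12, -2)
T5 scale by (-1, -2): (-3, -3) → (3, 6); (9, -2) → (-9, 4); (9, -1) → (-9, 2); (-12, -2) → (12, 4)
T6 reflect across x = 0: (3, 6) → (-3, 6); (-9, 4) → (9, 4); (-9, 2) → (9, 2); (12, 4) → (-12, 4)

image vertices: (-3, 6), (9, 4), (9, 2), (-12, 4)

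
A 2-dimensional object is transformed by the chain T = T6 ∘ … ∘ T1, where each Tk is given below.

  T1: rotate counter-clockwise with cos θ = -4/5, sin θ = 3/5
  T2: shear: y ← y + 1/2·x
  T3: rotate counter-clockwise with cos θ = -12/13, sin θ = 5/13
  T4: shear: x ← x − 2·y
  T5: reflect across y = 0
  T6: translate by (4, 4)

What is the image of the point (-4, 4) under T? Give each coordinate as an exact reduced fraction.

T(p) = (-322/65, -72/65)

T1 rotate counter-clockwise with cos θ = -4/5, sin θ = 3/5: (-4, 4) → (4/5, -28/5)
T2 shear: y ← y + 1/2·x: (4/5, -28/5) → (4/5, -26/5)
T3 rotate counter-clockwise with cos θ = -12/13, sin θ = 5/13: (4/5, -26/5) → (82/65, 332/65)
T4 shear: x ← x − 2·y: (82/65, 332/65) → (-582/65, 332/65)
T5 reflect across y = 0: (-582/65, 332/65) → (-582/65, -332/65)
T6 translate by (4, 4): (-582/65, -332/65) → (-322/65, -72/65)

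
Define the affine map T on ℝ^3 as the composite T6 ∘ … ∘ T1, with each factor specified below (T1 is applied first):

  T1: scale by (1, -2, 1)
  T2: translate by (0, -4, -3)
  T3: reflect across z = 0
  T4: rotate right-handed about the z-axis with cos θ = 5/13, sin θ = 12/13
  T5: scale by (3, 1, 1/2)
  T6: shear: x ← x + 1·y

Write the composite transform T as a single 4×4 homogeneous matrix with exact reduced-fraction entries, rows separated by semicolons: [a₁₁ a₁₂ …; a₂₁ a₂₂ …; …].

T = [27/13 62/13 0 124/13; 12/13 -10/13 0 -20/13; 0 0 -1/2 3/2; 0 0 0 1]

T1 = [1 0 0 0; 0 -2 0 0; 0 0 1 0; 0 0 0 1]
T2·T1 = [1 0 0 0; 0 -2 0 -4; 0 0 1 -3; 0 0 0 1]
T3·…·T1 = [1 0 0 0; 0 -2 0 -4; 0 0 -1 3; 0 0 0 1]
T4·…·T1 = [5/13 24/13 0 48/13; 12/13 -10/13 0 -20/13; 0 0 -1 3; 0 0 0 1]
T5·…·T1 = [15/13 72/13 0 144/13; 12/13 -10/13 0 -20/13; 0 0 -1/2 3/2; 0 0 0 1]
T6·…·T1 = [27/13 62/13 0 124/13; 12/13 -10/13 0 -20/13; 0 0 -1/2 3/2; 0 0 0 1]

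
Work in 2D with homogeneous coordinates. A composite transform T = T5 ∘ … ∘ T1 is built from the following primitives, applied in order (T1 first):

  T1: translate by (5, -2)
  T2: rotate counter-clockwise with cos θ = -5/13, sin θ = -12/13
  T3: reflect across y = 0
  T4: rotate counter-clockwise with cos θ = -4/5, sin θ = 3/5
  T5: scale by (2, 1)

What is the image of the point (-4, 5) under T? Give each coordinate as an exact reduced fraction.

T(p) = (-82/13, -3/13)

T1 translate by (5, -2): (-4, 5) → (1, 3)
T2 rotate counter-clockwise with cos θ = -5/13, sin θ = -12/13: (1, 3) → (31/13, -27/13)
T3 reflect across y = 0: (31/13, -27/13) → (31/13, 27/13)
T4 rotate counter-clockwise with cos θ = -4/5, sin θ = 3/5: (31/13, 27/13) → (-41/13, -3/13)
T5 scale by (2, 1): (-41/13, -3/13) → (-82/13, -3/13)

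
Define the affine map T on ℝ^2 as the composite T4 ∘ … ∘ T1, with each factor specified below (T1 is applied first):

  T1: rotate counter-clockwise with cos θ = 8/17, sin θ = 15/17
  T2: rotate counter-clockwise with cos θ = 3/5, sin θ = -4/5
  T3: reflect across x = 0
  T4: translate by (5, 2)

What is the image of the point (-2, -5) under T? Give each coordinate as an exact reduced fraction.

T(p) = (528/85, -276/85)

T1 rotate counter-clockwise with cos θ = 8/17, sin θ = 15/17: (-2, -5) → (59/17, -70/17)
T2 rotate counter-clockwise with cos θ = 3/5, sin θ = -4/5: (59/17, -70/17) → (-103/85, -446/85)
T3 reflect across x = 0: (-103/85, -446/85) → (103/85, -446/85)
T4 translate by (5, 2): (103/85, -446/85) → (528/85, -276/85)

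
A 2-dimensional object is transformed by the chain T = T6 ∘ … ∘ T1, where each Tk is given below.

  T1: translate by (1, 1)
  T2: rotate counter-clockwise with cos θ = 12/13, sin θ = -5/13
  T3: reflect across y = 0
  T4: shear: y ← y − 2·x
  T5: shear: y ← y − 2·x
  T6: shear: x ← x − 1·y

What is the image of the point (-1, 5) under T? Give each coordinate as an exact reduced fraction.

T1 translate by (1, 1): (-1, 5) → (0, 6)
T2 rotate counter-clockwise with cos θ = 12/13, sin θ = -5/13: (0, 6) → (30/13, 72/13)
T3 reflect across y = 0: (30/13, 72/13) → (30/13, -72/13)
T4 shear: y ← y − 2·x: (30/13, -72/13) → (30/13, -132/13)
T5 shear: y ← y − 2·x: (30/13, -132/13) → (30/13, -192/13)
T6 shear: x ← x − 1·y: (30/13, -192/13) → (222/13, -192/13)

T(p) = (222/13, -192/13)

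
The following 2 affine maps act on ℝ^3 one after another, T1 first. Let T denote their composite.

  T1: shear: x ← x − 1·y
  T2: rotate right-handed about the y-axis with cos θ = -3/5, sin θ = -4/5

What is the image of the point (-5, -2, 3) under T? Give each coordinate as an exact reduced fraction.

T(p) = (-3/5, -2, -21/5)

T1 shear: x ← x − 1·y: (-5, -2, 3) → (-3, -2, 3)
T2 rotate right-handed about the y-axis with cos θ = -3/5, sin θ = -4/5: (-3, -2, 3) → (-3/5, -2, -21/5)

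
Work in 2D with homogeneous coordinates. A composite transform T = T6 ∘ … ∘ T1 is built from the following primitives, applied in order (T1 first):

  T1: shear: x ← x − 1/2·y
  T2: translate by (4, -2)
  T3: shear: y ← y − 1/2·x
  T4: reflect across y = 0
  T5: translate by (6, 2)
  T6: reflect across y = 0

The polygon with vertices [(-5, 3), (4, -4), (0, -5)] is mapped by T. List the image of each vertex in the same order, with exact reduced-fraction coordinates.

image vertices: (7/2, 1/4), (16, -13), (25/2, -49/4)

T1 shear: x ← x − 1/2·y: (-5, 3) → (-13/2, 3); (4, -4) → (6, -4); (0, -5) → (5/2, -5)
T2 translate by (4, -2): (-13/2, 3) → (-5/2, 1); (6, -4) → (10, -6); (5/2, -5) → (13/2, -7)
T3 shear: y ← y − 1/2·x: (-5/2, 1) → (-5/2, 9/4); (10, -6) → (10, -11); (13/2, -7) → (13/2, -41/4)
T4 reflect across y = 0: (-5/2, 9/4) → (-5/2, -9/4); (10, -11) → (10, 11); (13/2, -41/4) → (13/2, 41/4)
T5 translate by (6, 2): (-5/2, -9/4) → (7/2, -1/4); (10, 11) → (16, 13); (13/2, 41/4) → (25/2, 49/4)
T6 reflect across y = 0: (7/2, -1/4) → (7/2, 1/4); (16, 13) → (16, -13); (25/2, 49/4) → (25/2, -49/4)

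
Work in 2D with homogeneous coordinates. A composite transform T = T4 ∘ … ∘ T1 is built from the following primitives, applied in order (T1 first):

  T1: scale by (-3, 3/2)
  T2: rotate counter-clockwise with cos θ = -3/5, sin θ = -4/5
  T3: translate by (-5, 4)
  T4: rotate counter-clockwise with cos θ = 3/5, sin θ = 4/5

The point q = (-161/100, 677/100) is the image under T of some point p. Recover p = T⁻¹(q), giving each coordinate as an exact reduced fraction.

T1 = [-3 0 0; 0 3/2 0; 0 0 1]
T2·T1 = [9/5 6/5 0; 12/5 -9/10 0; 0 0 1]
T3·…·T1 = [9/5 6/5 -5; 12/5 -9/10 4; 0 0 1]
T4·…·T1 = [-21/25 36/25 -31/5; 72/25 21/50 -8/5; 0 0 1]
det M = -9/2; M⁻¹ = [-7/75 8/25 -1/15; 16/25 14/75 64/15; 0 0 1]
M⁻¹ · (-161/100, 677/100)ᵀ = (9/4, 9/2)ᵀ

p = (9/4, 9/2)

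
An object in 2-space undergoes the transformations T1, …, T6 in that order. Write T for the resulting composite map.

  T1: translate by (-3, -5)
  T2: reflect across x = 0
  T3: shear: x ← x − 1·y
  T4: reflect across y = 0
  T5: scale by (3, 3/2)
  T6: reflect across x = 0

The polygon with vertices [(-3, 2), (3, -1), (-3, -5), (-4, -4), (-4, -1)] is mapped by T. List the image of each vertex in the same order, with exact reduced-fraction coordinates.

T1 translate by (-3, -5): (-3, 2) → (-6, -3); (3, -1) → (0, -6); (-3, -5) → (-6, -10); (-4, -4) → (-7, -9); (-4, -1) → (-7, -6)
T2 reflect across x = 0: (-6, -3) → (6, -3); (0, -6) → (0, -6); (-6, -10) → (6, -10); (-7, -9) → (7, -9); (-7, -6) → (7, -6)
T3 shear: x ← x − 1·y: (6, -3) → (9, -3); (0, -6) → (6, -6); (6, -10) → (16, -10); (7, -9) → (16, -9); (7, -6) → (13, -6)
T4 reflect across y = 0: (9, -3) → (9, 3); (6, -6) → (6, 6); (16, -10) → (16, 10); (16, -9) → (16, 9); (13, -6) → (13, 6)
T5 scale by (3, 3/2): (9, 3) → (27, 9/2); (6, 6) → (18, 9); (16, 10) → (48, 15); (16, 9) → (48, 27/2); (13, 6) → (39, 9)
T6 reflect across x = 0: (27, 9/2) → (-27, 9/2); (18, 9) → (-18, 9); (48, 15) → (-48, 15); (48, 27/2) → (-48, 27/2); (39, 9) → (-39, 9)

image vertices: (-27, 9/2), (-18, 9), (-48, 15), (-48, 27/2), (-39, 9)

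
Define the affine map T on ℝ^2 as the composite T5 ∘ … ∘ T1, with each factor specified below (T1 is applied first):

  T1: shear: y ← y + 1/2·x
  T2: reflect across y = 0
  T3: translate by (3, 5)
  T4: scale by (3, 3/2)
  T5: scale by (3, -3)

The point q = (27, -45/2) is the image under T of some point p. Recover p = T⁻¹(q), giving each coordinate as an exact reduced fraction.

p = (0, 0)

T1 = [1 0 0; 1/2 1 0; 0 0 1]
T2·T1 = [1 0 0; -1/2 -1 0; 0 0 1]
T3·…·T1 = [1 0 3; -1/2 -1 5; 0 0 1]
T4·…·T1 = [3 0 9; -3/4 -3/2 15/2; 0 0 1]
T5·…·T1 = [9 0 27; 9/4 9/2 -45/2; 0 0 1]
det M = 81/2; M⁻¹ = [1/9 0 -3; -1/18 2/9 13/2; 0 0 1]
M⁻¹ · (27, -45/2)ᵀ = (0, 0)ᵀ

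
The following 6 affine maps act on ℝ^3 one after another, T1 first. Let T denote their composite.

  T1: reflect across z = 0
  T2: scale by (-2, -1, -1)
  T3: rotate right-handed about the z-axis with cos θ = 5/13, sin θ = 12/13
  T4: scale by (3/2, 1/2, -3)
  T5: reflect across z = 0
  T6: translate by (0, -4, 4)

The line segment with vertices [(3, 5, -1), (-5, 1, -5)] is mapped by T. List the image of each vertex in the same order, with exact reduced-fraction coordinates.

image vertices: (45/13, -201/26, 1), (93/13, 11/26, -11)

T1 reflect across z = 0: (3, 5, -1) → (3, 5, 1); (-5, 1, -5) → (-5, 1, 5)
T2 scale by (-2, -1, -1): (3, 5, 1) → (-6, -5, -1); (-5, 1, 5) → (10, -1, -5)
T3 rotate right-handed about the z-axis with cos θ = 5/13, sin θ = 12/13: (-6, -5, -1) → (30/13, -97/13, -1); (10, -1, -5) → (62/13, 115/13, -5)
T4 scale by (3/2, 1/2, -3): (30/13, -97/13, -1) → (45/13, -97/26, 3); (62/13, 115/13, -5) → (93/13, 115/26, 15)
T5 reflect across z = 0: (45/13, -97/26, 3) → (45/13, -97/26, -3); (93/13, 115/26, 15) → (93/13, 115/26, -15)
T6 translate by (0, -4, 4): (45/13, -97/26, -3) → (45/13, -201/26, 1); (93/13, 115/26, -15) → (93/13, 11/26, -11)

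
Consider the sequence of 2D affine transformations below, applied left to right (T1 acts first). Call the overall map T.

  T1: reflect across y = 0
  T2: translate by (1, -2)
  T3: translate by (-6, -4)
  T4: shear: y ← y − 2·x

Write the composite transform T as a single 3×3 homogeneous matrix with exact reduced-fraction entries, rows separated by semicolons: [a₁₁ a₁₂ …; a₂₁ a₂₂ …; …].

T1 = [1 0 0; 0 -1 0; 0 0 1]
T2·T1 = [1 0 1; 0 -1 -2; 0 0 1]
T3·…·T1 = [1 0 -5; 0 -1 -6; 0 0 1]
T4·…·T1 = [1 0 -5; -2 -1 4; 0 0 1]

T = [1 0 -5; -2 -1 4; 0 0 1]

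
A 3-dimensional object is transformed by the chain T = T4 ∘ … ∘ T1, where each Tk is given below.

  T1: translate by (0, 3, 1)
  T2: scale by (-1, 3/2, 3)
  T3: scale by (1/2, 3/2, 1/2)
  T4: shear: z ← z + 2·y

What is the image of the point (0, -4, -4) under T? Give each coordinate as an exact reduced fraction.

T(p) = (0, -9/4, -9)

T1 translate by (0, 3, 1): (0, -4, -4) → (0, -1, -3)
T2 scale by (-1, 3/2, 3): (0, -1, -3) → (0, -3/2, -9)
T3 scale by (1/2, 3/2, 1/2): (0, -3/2, -9) → (0, -9/4, -9/2)
T4 shear: z ← z + 2·y: (0, -9/4, -9/2) → (0, -9/4, -9)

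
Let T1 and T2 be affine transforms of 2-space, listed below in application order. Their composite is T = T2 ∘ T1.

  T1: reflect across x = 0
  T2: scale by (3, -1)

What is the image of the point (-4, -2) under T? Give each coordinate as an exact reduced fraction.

T(p) = (12, 2)

T1 reflect across x = 0: (-4, -2) → (4, -2)
T2 scale by (3, -1): (4, -2) → (12, 2)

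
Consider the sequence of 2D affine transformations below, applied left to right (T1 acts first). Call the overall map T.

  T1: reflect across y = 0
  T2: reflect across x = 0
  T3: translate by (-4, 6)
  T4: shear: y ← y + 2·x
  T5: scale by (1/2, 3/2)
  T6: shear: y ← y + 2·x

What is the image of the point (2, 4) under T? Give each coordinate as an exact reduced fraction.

T1 reflect across y = 0: (2, 4) → (2, -4)
T2 reflect across x = 0: (2, -4) → (-2, -4)
T3 translate by (-4, 6): (-2, -4) → (-6, 2)
T4 shear: y ← y + 2·x: (-6, 2) → (-6, -10)
T5 scale by (1/2, 3/2): (-6, -10) → (-3, -15)
T6 shear: y ← y + 2·x: (-3, -15) → (-3, -21)

T(p) = (-3, -21)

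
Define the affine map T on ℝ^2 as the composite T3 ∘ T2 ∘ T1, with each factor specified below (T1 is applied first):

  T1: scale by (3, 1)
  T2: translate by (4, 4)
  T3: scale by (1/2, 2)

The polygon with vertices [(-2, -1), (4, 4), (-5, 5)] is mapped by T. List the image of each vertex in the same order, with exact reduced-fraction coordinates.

T1 scale by (3, 1): (-2, -1) → (-6, -1); (4, 4) → (12, 4); (-5, 5) → (-15, 5)
T2 translate by (4, 4): (-6, -1) → (-2, 3); (12, 4) → (16, 8); (-15, 5) → (-11, 9)
T3 scale by (1/2, 2): (-2, 3) → (-1, 6); (16, 8) → (8, 16); (-11, 9) → (-11/2, 18)

image vertices: (-1, 6), (8, 16), (-11/2, 18)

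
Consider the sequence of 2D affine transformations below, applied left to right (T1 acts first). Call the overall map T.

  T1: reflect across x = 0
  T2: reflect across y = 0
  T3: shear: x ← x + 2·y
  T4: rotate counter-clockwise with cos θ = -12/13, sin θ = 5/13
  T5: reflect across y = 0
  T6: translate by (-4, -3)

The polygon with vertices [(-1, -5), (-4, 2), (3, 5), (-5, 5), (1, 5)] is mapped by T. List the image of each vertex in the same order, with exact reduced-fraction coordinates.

image vertices: (-209/13, -34/13), (-42/13, -63/13), (129/13, -34/13), (33/13, -74/13), (105/13, -44/13)

T1 reflect across x = 0: (-1, -5) → (1, -5); (-4, 2) → (4, 2); (3, 5) → (-3, 5); (-5, 5) → (5, 5); (1, 5) → (-1, 5)
T2 reflect across y = 0: (1, -5) → (1, 5); (4, 2) → (4, -2); (-3, 5) → (-3, -5); (5, 5) → (5, -5); (-1, 5) → (-1, -5)
T3 shear: x ← x + 2·y: (1, 5) → (11, 5); (4, -2) → (0, -2); (-3, -5) → (-13, -5); (5, -5) → (-5, -5); (-1, -5) → (-11, -5)
T4 rotate counter-clockwise with cos θ = -12/13, sin θ = 5/13: (11, 5) → (-157/13, -5/13); (0, -2) → (10/13, 24/13); (-13, -5) → (181/13, -5/13); (-5, -5) → (85/13, 35/13); (-11, -5) → (157/13, 5/13)
T5 reflect across y = 0: (-157/13, -5/13) → (-157/13, 5/13); (10/13, 24/13) → (10/13, -24/13); (181/13, -5/13) → (181/13, 5/13); (85/13, 35/13) → (85/13, -35/13); (157/13, 5/13) → (157/13, -5/13)
T6 translate by (-4, -3): (-157/13, 5/13) → (-209/13, -34/13); (10/13, -24/13) → (-42/13, -63/13); (181/13, 5/13) → (129/13, -34/13); (85/13, -35/13) → (33/13, -74/13); (157/13, -5/13) → (105/13, -44/13)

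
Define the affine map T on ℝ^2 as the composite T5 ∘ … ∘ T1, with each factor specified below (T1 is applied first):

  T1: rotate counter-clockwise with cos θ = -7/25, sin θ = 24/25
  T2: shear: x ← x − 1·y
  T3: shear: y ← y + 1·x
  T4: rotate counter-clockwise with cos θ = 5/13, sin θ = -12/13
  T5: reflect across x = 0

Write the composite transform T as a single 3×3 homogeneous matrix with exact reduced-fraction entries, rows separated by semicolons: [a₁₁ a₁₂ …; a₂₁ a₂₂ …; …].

T = [239/325 373/325 0; 337/325 84/325 0; 0 0 1]

T1 = [-7/25 -24/25 0; 24/25 -7/25 0; 0 0 1]
T2·T1 = [-31/25 -17/25 0; 24/25 -7/25 0; 0 0 1]
T3·…·T1 = [-31/25 -17/25 0; -7/25 -24/25 0; 0 0 1]
T4·…·T1 = [-239/325 -373/325 0; 337/325 84/325 0; 0 0 1]
T5·…·T1 = [239/325 373/325 0; 337/325 84/325 0; 0 0 1]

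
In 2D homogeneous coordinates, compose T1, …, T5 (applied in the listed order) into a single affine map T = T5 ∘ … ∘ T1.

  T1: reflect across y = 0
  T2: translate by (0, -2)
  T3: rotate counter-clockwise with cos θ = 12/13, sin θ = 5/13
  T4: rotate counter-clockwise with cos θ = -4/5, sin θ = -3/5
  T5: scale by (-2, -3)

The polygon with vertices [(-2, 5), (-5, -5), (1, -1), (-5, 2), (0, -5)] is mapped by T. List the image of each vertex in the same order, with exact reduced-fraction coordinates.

image vertices: (652/65, -1029/65), (-666/65, -543/65), (178/65, 69/65), (118/65, -1236/65), (-336/65, 297/65)

T1 reflect across y = 0: (-2, 5) → (-2, -5); (-5, -5) → (-5, 5); (1, -1) → (1, 1); (-5, 2) → (-5, -2); (0, -5) → (0, 5)
T2 translate by (0, -2): (-2, -5) → (-2, -7); (-5, 5) → (-5, 3); (1, 1) → (1, -1); (-5, -2) → (-5, -4); (0, 5) → (0, 3)
T3 rotate counter-clockwise with cos θ = 12/13, sin θ = 5/13: (-2, -7) → (11/13, -94/13); (-5, 3) → (-75/13, 11/13); (1, -1) → (17/13, -7/13); (-5, -4) → (-40/13, -73/13); (0, 3) → (-15/13, 36/13)
T4 rotate counter-clockwise with cos θ = -4/5, sin θ = -3/5: (11/13, -94/13) → (-326/65, 343/65); (-75/13, 11/13) → (333/65, 181/65); (17/13, -7/13) → (-89/65, -23/65); (-40/13, -73/13) → (-59/65, 412/65); (-15/13, 36/13) → (168/65, -99/65)
T5 scale by (-2, -3): (-326/65, 343/65) → (652/65, -1029/65); (333/65, 181/65) → (-666/65, -543/65); (-89/65, -23/65) → (178/65, 69/65); (-59/65, 412/65) → (118/65, -1236/65); (168/65, -99/65) → (-336/65, 297/65)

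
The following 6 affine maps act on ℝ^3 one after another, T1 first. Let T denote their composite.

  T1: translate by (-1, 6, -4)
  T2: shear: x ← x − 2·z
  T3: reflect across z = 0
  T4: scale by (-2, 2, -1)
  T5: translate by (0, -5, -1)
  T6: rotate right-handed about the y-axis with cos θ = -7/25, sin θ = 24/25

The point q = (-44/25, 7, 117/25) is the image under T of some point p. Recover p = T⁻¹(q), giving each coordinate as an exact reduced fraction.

p = (-1, 0, 2)

T1 = [1 0 0 -1; 0 1 0 6; 0 0 1 -4; 0 0 0 1]
T2·T1 = [1 0 -2 7; 0 1 0 6; 0 0 1 -4; 0 0 0 1]
T3·…·T1 = [1 0 -2 7; 0 1 0 6; 0 0 -1 4; 0 0 0 1]
T4·…·T1 = [-2 0 4 -14; 0 2 0 12; 0 0 1 -4; 0 0 0 1]
T5·…·T1 = [-2 0 4 -14; 0 2 0 7; 0 0 1 -5; 0 0 0 1]
T6·…·T1 = [14/25 0 -4/25 -22/25; 0 2 0 7; 48/25 0 -103/25 371/25; 0 0 0 1]
det M = -4; M⁻¹ = [103/50 0 -2/25 3; 0 1/2 0 -7/2; 24/25 0 -7/25 5; 0 0 0 1]
M⁻¹ · (-44/25, 7, 117/25)ᵀ = (-1, 0, 2)ᵀ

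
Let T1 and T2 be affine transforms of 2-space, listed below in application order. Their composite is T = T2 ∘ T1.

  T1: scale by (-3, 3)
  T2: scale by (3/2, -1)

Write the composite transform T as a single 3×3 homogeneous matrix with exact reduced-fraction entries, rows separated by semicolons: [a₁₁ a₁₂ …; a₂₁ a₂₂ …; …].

T = [-9/2 0 0; 0 -3 0; 0 0 1]

T1 = [-3 0 0; 0 3 0; 0 0 1]
T2·T1 = [-9/2 0 0; 0 -3 0; 0 0 1]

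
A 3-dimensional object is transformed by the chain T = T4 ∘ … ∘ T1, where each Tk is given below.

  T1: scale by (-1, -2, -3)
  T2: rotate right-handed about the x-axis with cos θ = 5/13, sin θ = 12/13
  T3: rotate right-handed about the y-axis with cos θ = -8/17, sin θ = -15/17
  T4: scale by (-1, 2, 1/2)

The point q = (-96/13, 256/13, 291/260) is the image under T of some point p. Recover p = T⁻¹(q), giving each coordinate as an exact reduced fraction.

T1 = [-1 0 0 0; 0 -2 0 0; 0 0 -3 0; 0 0 0 1]
T2·T1 = [-1 0 0 0; 0 -10/13 36/13 0; 0 -24/13 -15/13 0; 0 0 0 1]
T3·…·T1 = [8/17 360/221 225/221 0; 0 -10/13 36/13 0; -15/17 192/221 120/221 0; 0 0 0 1]
T4·…·T1 = [-8/17 -360/221 -225/221 0; 0 -20/13 72/13 0; -15/34 96/221 60/221 0; 0 0 0 1]
det M = 6; M⁻¹ = [-8/17 0 -30/17 0; -90/221 -5/52 96/221 0; -25/221 2/13 80/663 0; 0 0 0 1]
M⁻¹ · (-96/13, 256/13, 291/260)ᵀ = (3/2, 8/5, 4)ᵀ

p = (3/2, 8/5, 4)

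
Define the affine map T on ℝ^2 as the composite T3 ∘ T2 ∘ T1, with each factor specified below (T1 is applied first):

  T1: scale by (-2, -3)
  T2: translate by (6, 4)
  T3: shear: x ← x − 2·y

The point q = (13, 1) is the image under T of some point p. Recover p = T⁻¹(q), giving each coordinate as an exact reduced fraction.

p = (-9/2, 1)

T1 = [-2 0 0; 0 -3 0; 0 0 1]
T2·T1 = [-2 0 6; 0 -3 4; 0 0 1]
T3·…·T1 = [-2 6 -2; 0 -3 4; 0 0 1]
det M = 6; M⁻¹ = [-1/2 -1 3; 0 -1/3 4/3; 0 0 1]
M⁻¹ · (13, 1)ᵀ = (-9/2, 1)ᵀ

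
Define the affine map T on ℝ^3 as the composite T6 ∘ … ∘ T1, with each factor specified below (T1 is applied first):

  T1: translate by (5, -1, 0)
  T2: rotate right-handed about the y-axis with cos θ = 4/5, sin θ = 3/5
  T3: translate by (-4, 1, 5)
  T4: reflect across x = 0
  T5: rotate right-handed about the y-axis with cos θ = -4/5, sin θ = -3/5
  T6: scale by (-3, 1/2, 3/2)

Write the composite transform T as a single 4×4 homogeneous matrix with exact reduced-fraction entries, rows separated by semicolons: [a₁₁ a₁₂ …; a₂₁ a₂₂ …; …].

T = [-3 0 0 18/5; 0 1/2 0 0; 0 0 -3/2 -12/5; 0 0 0 1]

T1 = [1 0 0 5; 0 1 0 -1; 0 0 1 0; 0 0 0 1]
T2·T1 = [4/5 0 3/5 4; 0 1 0 -1; -3/5 0 4/5 -3; 0 0 0 1]
T3·…·T1 = [4/5 0 3/5 0; 0 1 0 0; -3/5 0 4/5 2; 0 0 0 1]
T4·…·T1 = [-4/5 0 -3/5 0; 0 1 0 0; -3/5 0 4/5 2; 0 0 0 1]
T5·…·T1 = [1 0 0 -6/5; 0 1 0 0; 0 0 -1 -8/5; 0 0 0 1]
T6·…·T1 = [-3 0 0 18/5; 0 1/2 0 0; 0 0 -3/2 -12/5; 0 0 0 1]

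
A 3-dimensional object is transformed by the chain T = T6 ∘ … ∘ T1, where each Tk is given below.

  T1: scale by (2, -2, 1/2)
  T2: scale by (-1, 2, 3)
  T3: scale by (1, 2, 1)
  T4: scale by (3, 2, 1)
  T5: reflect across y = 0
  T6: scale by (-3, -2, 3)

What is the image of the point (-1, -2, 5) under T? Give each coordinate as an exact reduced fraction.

T(p) = (-18, 64, 45/2)

T1 scale by (2, -2, 1/2): (-1, -2, 5) → (-2, 4, 5/2)
T2 scale by (-1, 2, 3): (-2, 4, 5/2) → (2, 8, 15/2)
T3 scale by (1, 2, 1): (2, 8, 15/2) → (2, 16, 15/2)
T4 scale by (3, 2, 1): (2, 16, 15/2) → (6, 32, 15/2)
T5 reflect across y = 0: (6, 32, 15/2) → (6, -32, 15/2)
T6 scale by (-3, -2, 3): (6, -32, 15/2) → (-18, 64, 45/2)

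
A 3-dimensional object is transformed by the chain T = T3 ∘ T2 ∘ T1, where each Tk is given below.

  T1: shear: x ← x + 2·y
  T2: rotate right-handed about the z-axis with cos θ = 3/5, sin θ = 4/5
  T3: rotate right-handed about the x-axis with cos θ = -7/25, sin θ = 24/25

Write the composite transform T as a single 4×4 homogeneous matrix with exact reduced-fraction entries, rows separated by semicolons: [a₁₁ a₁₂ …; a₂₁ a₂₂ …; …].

T1 = [1 2 0 0; 0 1 0 0; 0 0 1 0; 0 0 0 1]
T2·T1 = [3/5 2/5 0 0; 4/5 11/5 0 0; 0 0 1 0; 0 0 0 1]
T3·…·T1 = [3/5 2/5 0 0; -28/125 -77/125 -24/25 0; 96/125 264/125 -7/25 0; 0 0 0 1]

T = [3/5 2/5 0 0; -28/125 -77/125 -24/25 0; 96/125 264/125 -7/25 0; 0 0 0 1]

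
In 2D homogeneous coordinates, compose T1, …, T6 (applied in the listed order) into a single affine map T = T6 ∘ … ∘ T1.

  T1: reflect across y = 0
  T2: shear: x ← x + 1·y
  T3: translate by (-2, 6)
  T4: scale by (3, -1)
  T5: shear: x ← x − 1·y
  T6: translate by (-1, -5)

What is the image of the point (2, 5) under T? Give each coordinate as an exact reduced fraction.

T(p) = (-15, -6)

T1 reflect across y = 0: (2, 5) → (2, -5)
T2 shear: x ← x + 1·y: (2, -5) → (-3, -5)
T3 translate by (-2, 6): (-3, -5) → (-5, 1)
T4 scale by (3, -1): (-5, 1) → (-15, -1)
T5 shear: x ← x − 1·y: (-15, -1) → (-14, -1)
T6 translate by (-1, -5): (-14, -1) → (-15, -6)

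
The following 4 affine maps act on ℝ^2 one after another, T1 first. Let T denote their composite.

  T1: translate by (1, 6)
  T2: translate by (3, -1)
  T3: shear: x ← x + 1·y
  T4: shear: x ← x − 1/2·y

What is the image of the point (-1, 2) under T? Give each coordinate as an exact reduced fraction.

T1 translate by (1, 6): (-1, 2) → (0, 8)
T2 translate by (3, -1): (0, 8) → (3, 7)
T3 shear: x ← x + 1·y: (3, 7) → (10, 7)
T4 shear: x ← x − 1/2·y: (10, 7) → (13/2, 7)

T(p) = (13/2, 7)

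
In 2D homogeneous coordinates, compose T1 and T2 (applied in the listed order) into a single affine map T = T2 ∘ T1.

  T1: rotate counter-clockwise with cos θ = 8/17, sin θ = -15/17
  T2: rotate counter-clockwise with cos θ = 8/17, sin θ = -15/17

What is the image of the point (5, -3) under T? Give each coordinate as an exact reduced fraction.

T(p) = (-1525/289, -717/289)

T1 rotate counter-clockwise with cos θ = 8/17, sin θ = -15/17: (5, -3) → (-5/17, -99/17)
T2 rotate counter-clockwise with cos θ = 8/17, sin θ = -15/17: (-5/17, -99/17) → (-1525/289, -717/289)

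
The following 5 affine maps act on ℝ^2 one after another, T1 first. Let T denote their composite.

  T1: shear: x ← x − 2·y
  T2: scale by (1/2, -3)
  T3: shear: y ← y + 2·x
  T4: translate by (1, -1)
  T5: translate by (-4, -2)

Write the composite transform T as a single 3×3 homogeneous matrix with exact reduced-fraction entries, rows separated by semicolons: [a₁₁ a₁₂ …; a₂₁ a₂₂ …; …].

T = [1/2 -1 -3; 1 -5 -3; 0 0 1]

T1 = [1 -2 0; 0 1 0; 0 0 1]
T2·T1 = [1/2 -1 0; 0 -3 0; 0 0 1]
T3·…·T1 = [1/2 -1 0; 1 -5 0; 0 0 1]
T4·…·T1 = [1/2 -1 1; 1 -5 -1; 0 0 1]
T5·…·T1 = [1/2 -1 -3; 1 -5 -3; 0 0 1]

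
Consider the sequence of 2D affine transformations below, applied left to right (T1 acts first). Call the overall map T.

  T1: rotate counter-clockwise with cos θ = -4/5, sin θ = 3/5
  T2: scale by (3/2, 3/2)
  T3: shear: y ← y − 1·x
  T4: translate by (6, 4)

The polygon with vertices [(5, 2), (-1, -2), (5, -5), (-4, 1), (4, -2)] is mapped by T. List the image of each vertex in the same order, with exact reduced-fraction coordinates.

T1 rotate counter-clockwise with cos θ = -4/5, sin θ = 3/5: (5, 2) → (-26/5, 7/5); (-1, -2) → (2, 1); (5, -5) → (-1, 7); (-4, 1) → (13/5, -16/5); (4, -2) → (-2, 4)
T2 scale by (3/2, 3/2): (-26/5, 7/5) → (-39/5, 21/10); (2, 1) → (3, 3/2); (-1, 7) → (-3/2, 21/2); (13/5, -16/5) → (39/10, -24/5); (-2, 4) → (-3, 6)
T3 shear: y ← y − 1·x: (-39/5, 21/10) → (-39/5, 99/10); (3, 3/2) → (3, -3/2); (-3/2, 21/2) → (-3/2, 12); (39/10, -24/5) → (39/10, -87/10); (-3, 6) → (-3, 9)
T4 translate by (6, 4): (-39/5, 99/10) → (-9/5, 139/10); (3, -3/2) → (9, 5/2); (-3/2, 12) → (9/2, 16); (39/10, -87/10) → (99/10, -47/10); (-3, 9) → (3, 13)

image vertices: (-9/5, 139/10), (9, 5/2), (9/2, 16), (99/10, -47/10), (3, 13)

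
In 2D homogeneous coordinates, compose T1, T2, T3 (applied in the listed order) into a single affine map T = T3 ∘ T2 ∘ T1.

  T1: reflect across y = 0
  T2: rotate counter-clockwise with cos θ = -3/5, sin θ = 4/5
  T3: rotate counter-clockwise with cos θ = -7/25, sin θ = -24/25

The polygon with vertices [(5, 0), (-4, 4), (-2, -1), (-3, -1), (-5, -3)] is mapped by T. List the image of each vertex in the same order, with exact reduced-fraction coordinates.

T1 reflect across y = 0: (5, 0) → (5, 0); (-4, 4) → (-4, -4); (-2, -1) → (-2, 1); (-3, -1) → (-3, 1); (-5, -3) → (-5, 3)
T2 rotate counter-clockwise with cos θ = -3/5, sin θ = 4/5: (5, 0) → (-3, 4); (-4, -4) → (28/5, -4/5); (-2, 1) → (2/5, -11/5); (-3, 1) → (1, -3); (-5, 3) → (3/5, -29/5)
T3 rotate counter-clockwise with cos θ = -7/25, sin θ = -24/25: (-3, 4) → (117/25, 44/25); (28/5, -4/5) → (-292/125, -644/125); (2/5, -11/5) → (-278/125, 29/125); (1, -3) → (-79/25, -3/25); (3/5, -29/5) → (-717/125, 131/125)

image vertices: (117/25, 44/25), (-292/125, -644/125), (-278/125, 29/125), (-79/25, -3/25), (-717/125, 131/125)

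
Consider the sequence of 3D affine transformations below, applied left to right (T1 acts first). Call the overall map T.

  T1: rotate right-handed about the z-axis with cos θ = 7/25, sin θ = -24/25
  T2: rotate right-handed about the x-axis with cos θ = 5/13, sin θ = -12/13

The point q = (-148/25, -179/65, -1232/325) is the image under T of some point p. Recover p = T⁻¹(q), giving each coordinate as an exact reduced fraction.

T1 = [7/25 24/25 0 0; -24/25 7/25 0 0; 0 0 1 0; 0 0 0 1]
T2·T1 = [7/25 24/25 0 0; -24/65 7/65 12/13 0; 288/325 -84/325 5/13 0; 0 0 0 1]
det M = 1; M⁻¹ = [7/25 -24/65 288/325 0; 24/25 7/65 -84/325 0; 0 12/13 5/13 0; 0 0 0 1]
M⁻¹ · (-148/25, -179/65, -1232/325)ᵀ = (-4, -5, -4)ᵀ

p = (-4, -5, -4)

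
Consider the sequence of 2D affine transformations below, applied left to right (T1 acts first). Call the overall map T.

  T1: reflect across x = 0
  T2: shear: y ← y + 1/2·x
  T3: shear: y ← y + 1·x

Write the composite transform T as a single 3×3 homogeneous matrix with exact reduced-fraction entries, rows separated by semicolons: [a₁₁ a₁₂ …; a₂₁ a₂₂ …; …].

T = [-1 0 0; -3/2 1 0; 0 0 1]

T1 = [-1 0 0; 0 1 0; 0 0 1]
T2·T1 = [-1 0 0; -1/2 1 0; 0 0 1]
T3·…·T1 = [-1 0 0; -3/2 1 0; 0 0 1]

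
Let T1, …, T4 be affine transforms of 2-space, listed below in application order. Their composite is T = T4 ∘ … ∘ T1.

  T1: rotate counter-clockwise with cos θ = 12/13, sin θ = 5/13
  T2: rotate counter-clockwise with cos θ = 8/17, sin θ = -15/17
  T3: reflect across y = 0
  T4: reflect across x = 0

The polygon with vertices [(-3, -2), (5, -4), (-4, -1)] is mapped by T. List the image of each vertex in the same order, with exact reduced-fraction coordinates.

T1 rotate counter-clockwise with cos θ = 12/13, sin θ = 5/13: (-3, -2) → (-2, -3); (5, -4) → (80/13, -23/13); (-4, -1) → (-43/13, -32/13)
T2 rotate counter-clockwise with cos θ = 8/17, sin θ = -15/17: (-2, -3) → (-61/17, 6/17); (80/13, -23/13) → (295/221, -1384/221); (-43/13, -32/13) → (-824/221, 389/221)
T3 reflect across y = 0: (-61/17, 6/17) → (-61/17, -6/17); (295/221, -1384/221) → (295/221, 1384/221); (-824/221, 389/221) → (-824/221, -389/221)
T4 reflect across x = 0: (-61/17, -6/17) → (61/17, -6/17); (295/221, 1384/221) → (-295/221, 1384/221); (-824/221, -389/221) → (824/221, -389/221)

image vertices: (61/17, -6/17), (-295/221, 1384/221), (824/221, -389/221)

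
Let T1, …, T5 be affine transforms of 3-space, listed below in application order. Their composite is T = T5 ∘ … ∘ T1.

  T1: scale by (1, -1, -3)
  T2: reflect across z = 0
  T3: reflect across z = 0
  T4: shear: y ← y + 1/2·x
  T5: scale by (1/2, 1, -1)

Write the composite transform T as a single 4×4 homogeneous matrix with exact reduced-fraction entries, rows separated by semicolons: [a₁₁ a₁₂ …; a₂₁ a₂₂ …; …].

T = [1/2 0 0 0; 1/2 -1 0 0; 0 0 3 0; 0 0 0 1]

T1 = [1 0 0 0; 0 -1 0 0; 0 0 -3 0; 0 0 0 1]
T2·T1 = [1 0 0 0; 0 -1 0 0; 0 0 3 0; 0 0 0 1]
T3·…·T1 = [1 0 0 0; 0 -1 0 0; 0 0 -3 0; 0 0 0 1]
T4·…·T1 = [1 0 0 0; 1/2 -1 0 0; 0 0 -3 0; 0 0 0 1]
T5·…·T1 = [1/2 0 0 0; 1/2 -1 0 0; 0 0 3 0; 0 0 0 1]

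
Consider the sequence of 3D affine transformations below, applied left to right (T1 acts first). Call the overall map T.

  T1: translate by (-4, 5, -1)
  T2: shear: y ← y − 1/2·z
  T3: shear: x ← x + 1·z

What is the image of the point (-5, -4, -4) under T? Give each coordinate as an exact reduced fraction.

T1 translate by (-4, 5, -1): (-5, -4, -4) → (-9, 1, -5)
T2 shear: y ← y − 1/2·z: (-9, 1, -5) → (-9, 7/2, -5)
T3 shear: x ← x + 1·z: (-9, 7/2, -5) → (-14, 7/2, -5)

T(p) = (-14, 7/2, -5)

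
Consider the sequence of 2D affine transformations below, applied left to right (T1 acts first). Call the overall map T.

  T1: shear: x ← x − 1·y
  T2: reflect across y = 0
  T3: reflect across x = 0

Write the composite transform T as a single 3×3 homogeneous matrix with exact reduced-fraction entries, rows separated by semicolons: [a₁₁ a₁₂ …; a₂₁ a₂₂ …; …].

T = [-1 1 0; 0 -1 0; 0 0 1]

T1 = [1 -1 0; 0 1 0; 0 0 1]
T2·T1 = [1 -1 0; 0 -1 0; 0 0 1]
T3·…·T1 = [-1 1 0; 0 -1 0; 0 0 1]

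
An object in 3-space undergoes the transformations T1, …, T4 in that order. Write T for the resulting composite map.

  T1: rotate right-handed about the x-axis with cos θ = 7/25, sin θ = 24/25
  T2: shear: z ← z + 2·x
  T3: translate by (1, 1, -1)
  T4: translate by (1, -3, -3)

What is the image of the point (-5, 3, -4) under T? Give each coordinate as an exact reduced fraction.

T(p) = (-3, 67/25, -306/25)

T1 rotate right-handed about the x-axis with cos θ = 7/25, sin θ = 24/25: (-5, 3, -4) → (-5, 117/25, 44/25)
T2 shear: z ← z + 2·x: (-5, 117/25, 44/25) → (-5, 117/25, -206/25)
T3 translate by (1, 1, -1): (-5, 117/25, -206/25) → (-4, 142/25, -231/25)
T4 translate by (1, -3, -3): (-4, 142/25, -231/25) → (-3, 67/25, -306/25)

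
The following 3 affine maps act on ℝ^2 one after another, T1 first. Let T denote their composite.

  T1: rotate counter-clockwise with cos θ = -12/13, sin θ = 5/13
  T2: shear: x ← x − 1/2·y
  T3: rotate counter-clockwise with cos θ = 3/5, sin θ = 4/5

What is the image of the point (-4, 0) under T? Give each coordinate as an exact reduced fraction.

T1 rotate counter-clockwise with cos θ = -12/13, sin θ = 5/13: (-4, 0) → (48/13, -20/13)
T2 shear: x ← x − 1/2·y: (48/13, -20/13) → (58/13, -20/13)
T3 rotate counter-clockwise with cos θ = 3/5, sin θ = 4/5: (58/13, -20/13) → (254/65, 172/65)

T(p) = (254/65, 172/65)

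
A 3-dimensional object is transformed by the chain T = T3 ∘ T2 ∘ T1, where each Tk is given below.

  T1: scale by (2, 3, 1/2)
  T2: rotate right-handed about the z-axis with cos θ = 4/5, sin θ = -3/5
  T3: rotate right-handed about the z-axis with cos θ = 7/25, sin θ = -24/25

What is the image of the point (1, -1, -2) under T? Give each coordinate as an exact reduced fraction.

T1 scale by (2, 3, 1/2): (1, -1, -2) → (2, -3, -1)
T2 rotate right-handed about the z-axis with cos θ = 4/5, sin θ = -3/5: (2, -3, -1) → (-1/5, -18/5, -1)
T3 rotate right-handed about the z-axis with cos θ = 7/25, sin θ = -24/25: (-1/5, -18/5, -1) → (-439/125, -102/125, -1)

T(p) = (-439/125, -102/125, -1)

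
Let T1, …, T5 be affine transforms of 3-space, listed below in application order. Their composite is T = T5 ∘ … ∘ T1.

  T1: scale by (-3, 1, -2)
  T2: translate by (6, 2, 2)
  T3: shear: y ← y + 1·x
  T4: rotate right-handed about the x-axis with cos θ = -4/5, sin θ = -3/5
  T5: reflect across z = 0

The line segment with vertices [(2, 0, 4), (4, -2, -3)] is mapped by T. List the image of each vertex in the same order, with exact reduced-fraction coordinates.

T1 scale by (-3, 1, -2): (2, 0, 4) → (-6, 0, -8); (4, -2, -3) → (-12, -2, 6)
T2 translate by (6, 2, 2): (-6, 0, -8) → (0, 2, -6); (-12, -2, 6) → (-6, 0, 8)
T3 shear: y ← y + 1·x: (0, 2, -6) → (0, 2, -6); (-6, 0, 8) → (-6, -6, 8)
T4 rotate right-handed about the x-axis with cos θ = -4/5, sin θ = -3/5: (0, 2, -6) → (0, -26/5, 18/5); (-6, -6, 8) → (-6, 48/5, -14/5)
T5 reflect across z = 0: (0, -26/5, 18/5) → (0, -26/5, -18/5); (-6, 48/5, -14/5) → (-6, 48/5, 14/5)

image vertices: (0, -26/5, -18/5), (-6, 48/5, 14/5)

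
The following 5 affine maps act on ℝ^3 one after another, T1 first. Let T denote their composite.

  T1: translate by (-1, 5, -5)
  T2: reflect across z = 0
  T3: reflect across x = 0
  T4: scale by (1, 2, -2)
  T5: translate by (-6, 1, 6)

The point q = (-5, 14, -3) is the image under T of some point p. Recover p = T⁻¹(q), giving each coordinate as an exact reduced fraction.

T1 = [1 0 0 -1; 0 1 0 5; 0 0 1 -5; 0 0 0 1]
T2·T1 = [1 0 0 -1; 0 1 0 5; 0 0 -1 5; 0 0 0 1]
T3·…·T1 = [-1 0 0 1; 0 1 0 5; 0 0 -1 5; 0 0 0 1]
T4·…·T1 = [-1 0 0 1; 0 2 0 10; 0 0 2 -10; 0 0 0 1]
T5·…·T1 = [-1 0 0 -5; 0 2 0 11; 0 0 2 -4; 0 0 0 1]
det M = -4; M⁻¹ = [-1 0 0 -5; 0 1/2 0 -11/2; 0 0 1/2 2; 0 0 0 1]
M⁻¹ · (-5, 14, -3)ᵀ = (0, 3/2, 1/2)ᵀ

p = (0, 3/2, 1/2)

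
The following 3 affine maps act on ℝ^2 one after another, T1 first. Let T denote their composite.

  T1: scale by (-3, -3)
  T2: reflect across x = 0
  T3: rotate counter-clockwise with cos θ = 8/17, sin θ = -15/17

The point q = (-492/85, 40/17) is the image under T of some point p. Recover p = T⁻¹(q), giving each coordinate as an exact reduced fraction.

p = (-8/5, 4/3)

T1 = [-3 0 0; 0 -3 0; 0 0 1]
T2·T1 = [3 0 0; 0 -3 0; 0 0 1]
T3·…·T1 = [24/17 -45/17 0; -45/17 -24/17 0; 0 0 1]
det M = -9; M⁻¹ = [8/51 -5/17 0; -5/17 -8/51 0; 0 0 1]
M⁻¹ · (-492/85, 40/17)ᵀ = (-8/5, 4/3)ᵀ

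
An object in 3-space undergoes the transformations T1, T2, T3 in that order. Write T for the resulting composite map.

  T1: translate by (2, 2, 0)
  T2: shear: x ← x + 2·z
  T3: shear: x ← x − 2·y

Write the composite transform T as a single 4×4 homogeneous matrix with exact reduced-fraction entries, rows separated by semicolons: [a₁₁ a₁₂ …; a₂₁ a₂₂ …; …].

T1 = [1 0 0 2; 0 1 0 2; 0 0 1 0; 0 0 0 1]
T2·T1 = [1 0 2 2; 0 1 0 2; 0 0 1 0; 0 0 0 1]
T3·…·T1 = [1 -2 2 -2; 0 1 0 2; 0 0 1 0; 0 0 0 1]

T = [1 -2 2 -2; 0 1 0 2; 0 0 1 0; 0 0 0 1]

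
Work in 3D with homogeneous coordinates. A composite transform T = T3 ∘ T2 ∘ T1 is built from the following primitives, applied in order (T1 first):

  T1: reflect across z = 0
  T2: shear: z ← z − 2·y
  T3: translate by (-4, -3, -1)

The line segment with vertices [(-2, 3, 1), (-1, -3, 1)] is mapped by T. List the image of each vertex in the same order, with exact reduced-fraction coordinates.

image vertices: (-6, 0, -8), (-5, -6, 4)

T1 reflect across z = 0: (-2, 3, 1) → (-2, 3, -1); (-1, -3, 1) → (-1, -3, -1)
T2 shear: z ← z − 2·y: (-2, 3, -1) → (-2, 3, -7); (-1, -3, -1) → (-1, -3, 5)
T3 translate by (-4, -3, -1): (-2, 3, -7) → (-6, 0, -8); (-1, -3, 5) → (-5, -6, 4)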